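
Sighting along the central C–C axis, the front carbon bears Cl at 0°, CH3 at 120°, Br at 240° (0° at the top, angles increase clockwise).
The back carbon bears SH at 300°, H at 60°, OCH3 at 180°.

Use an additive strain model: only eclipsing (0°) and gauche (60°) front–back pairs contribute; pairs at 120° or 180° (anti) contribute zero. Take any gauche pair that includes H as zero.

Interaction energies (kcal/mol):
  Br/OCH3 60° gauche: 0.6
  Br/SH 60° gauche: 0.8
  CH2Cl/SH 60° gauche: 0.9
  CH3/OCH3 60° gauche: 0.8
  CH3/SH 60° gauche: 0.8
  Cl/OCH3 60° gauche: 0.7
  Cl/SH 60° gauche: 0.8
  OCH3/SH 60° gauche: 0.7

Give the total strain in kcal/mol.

3.0 kcal/mol

This conformer (staggered): Cl(0°)/SH(300°) gauche 0.8; CH3(120°)/OCH3(180°) gauche 0.8; Br(240°)/SH(300°) gauche 0.8; Br(240°)/OCH3(180°) gauche 0.6 → 3.0 kcal/mol.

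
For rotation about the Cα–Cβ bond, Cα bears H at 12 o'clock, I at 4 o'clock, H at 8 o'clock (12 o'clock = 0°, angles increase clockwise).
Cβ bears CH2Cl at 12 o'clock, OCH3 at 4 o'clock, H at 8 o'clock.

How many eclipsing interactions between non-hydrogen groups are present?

Non-H eclipsing pairs: I(120°)/OCH3(120°) — 1 interaction.

1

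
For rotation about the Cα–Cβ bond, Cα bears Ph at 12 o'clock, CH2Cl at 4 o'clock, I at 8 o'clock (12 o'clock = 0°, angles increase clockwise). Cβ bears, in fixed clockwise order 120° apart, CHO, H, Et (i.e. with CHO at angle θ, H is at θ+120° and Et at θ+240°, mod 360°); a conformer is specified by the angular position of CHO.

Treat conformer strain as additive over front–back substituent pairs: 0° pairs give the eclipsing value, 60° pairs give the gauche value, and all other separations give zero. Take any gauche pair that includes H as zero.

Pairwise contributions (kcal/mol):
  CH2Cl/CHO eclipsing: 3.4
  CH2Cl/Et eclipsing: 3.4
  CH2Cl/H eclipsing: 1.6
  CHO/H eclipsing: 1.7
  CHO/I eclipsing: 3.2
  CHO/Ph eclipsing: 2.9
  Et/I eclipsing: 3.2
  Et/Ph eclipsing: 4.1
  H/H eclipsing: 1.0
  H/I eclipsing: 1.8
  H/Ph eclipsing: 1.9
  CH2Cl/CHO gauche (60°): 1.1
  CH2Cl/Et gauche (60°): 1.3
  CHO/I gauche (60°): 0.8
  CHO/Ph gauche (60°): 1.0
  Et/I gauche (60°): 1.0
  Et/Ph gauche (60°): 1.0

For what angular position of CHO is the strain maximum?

120°

CHO at 0° (eclipsed): Ph(0°)/CHO(0°) eclipsed 2.9; CH2Cl(120°)/H(120°) eclipsed 1.6; I(240°)/Et(240°) eclipsed 3.2 → 7.7 kcal/mol.
CHO at 60° (staggered): Ph(0°)/CHO(60°) gauche 1.0; Ph(0°)/Et(300°) gauche 1.0; CH2Cl(120°)/CHO(60°) gauche 1.1; I(240°)/Et(300°) gauche 1.0 → 4.1 kcal/mol.
CHO at 120° (eclipsed): Ph(0°)/Et(0°) eclipsed 4.1; CH2Cl(120°)/CHO(120°) eclipsed 3.4; I(240°)/H(240°) eclipsed 1.8 → 9.3 kcal/mol.
CHO at 180° (staggered): Ph(0°)/Et(60°) gauche 1.0; CH2Cl(120°)/CHO(180°) gauche 1.1; CH2Cl(120°)/Et(60°) gauche 1.3; I(240°)/CHO(180°) gauche 0.8 → 4.2 kcal/mol.
CHO at 240° (eclipsed): Ph(0°)/H(0°) eclipsed 1.9; CH2Cl(120°)/Et(120°) eclipsed 3.4; I(240°)/CHO(240°) eclipsed 3.2 → 8.5 kcal/mol.
CHO at 300° (staggered): Ph(0°)/CHO(300°) gauche 1.0; CH2Cl(120°)/Et(180°) gauche 1.3; I(240°)/CHO(300°) gauche 0.8; I(240°)/Et(180°) gauche 1.0 → 4.1 kcal/mol.
The maximum (9.3 kcal/mol) occurs with CHO at 120°.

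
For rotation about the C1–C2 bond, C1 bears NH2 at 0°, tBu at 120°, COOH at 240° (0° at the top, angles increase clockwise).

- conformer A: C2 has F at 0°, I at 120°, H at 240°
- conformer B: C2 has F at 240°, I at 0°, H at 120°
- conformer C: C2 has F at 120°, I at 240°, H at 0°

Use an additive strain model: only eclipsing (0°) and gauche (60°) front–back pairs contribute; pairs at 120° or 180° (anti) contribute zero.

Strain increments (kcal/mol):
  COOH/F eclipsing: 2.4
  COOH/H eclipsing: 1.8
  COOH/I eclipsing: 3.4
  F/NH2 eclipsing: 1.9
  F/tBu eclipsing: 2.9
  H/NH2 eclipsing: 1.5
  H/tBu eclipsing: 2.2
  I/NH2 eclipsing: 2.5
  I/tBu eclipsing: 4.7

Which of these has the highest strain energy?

A

A (eclipsed): NH2–F eclipsed, tBu–I eclipsed, COOH–H eclipsed; 1.9 + 4.7 + 1.8 = 8.4 kcal/mol.
B (eclipsed): NH2–I eclipsed, tBu–H eclipsed, COOH–F eclipsed; 2.5 + 2.2 + 2.4 = 7.1 kcal/mol.
C (eclipsed): NH2–H eclipsed, tBu–F eclipsed, COOH–I eclipsed; 1.5 + 2.9 + 3.4 = 7.8 kcal/mol.
A has the highest total (8.4 kcal/mol).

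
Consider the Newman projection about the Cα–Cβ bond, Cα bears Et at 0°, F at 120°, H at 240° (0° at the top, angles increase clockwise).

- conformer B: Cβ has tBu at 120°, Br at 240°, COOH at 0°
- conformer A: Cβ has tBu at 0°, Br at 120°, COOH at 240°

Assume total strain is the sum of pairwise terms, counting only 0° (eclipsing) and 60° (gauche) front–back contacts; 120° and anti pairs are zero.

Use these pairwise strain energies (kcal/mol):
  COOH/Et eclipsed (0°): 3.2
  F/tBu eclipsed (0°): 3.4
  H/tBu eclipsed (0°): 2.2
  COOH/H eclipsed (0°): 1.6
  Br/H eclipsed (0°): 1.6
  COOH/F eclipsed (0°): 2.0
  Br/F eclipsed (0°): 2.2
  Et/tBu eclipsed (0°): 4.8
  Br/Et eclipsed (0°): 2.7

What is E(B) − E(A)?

B (eclipsed): Et–COOH eclipsed, F–tBu eclipsed, H–Br eclipsed; 3.2 + 3.4 + 1.6 = 8.2 kcal/mol.
A (eclipsed): Et–tBu eclipsed, F–Br eclipsed, H–COOH eclipsed; 4.8 + 2.2 + 1.6 = 8.6 kcal/mol.
E(B) − E(A) = 8.2 − 8.6 = -0.4 kcal/mol.

-0.4 kcal/mol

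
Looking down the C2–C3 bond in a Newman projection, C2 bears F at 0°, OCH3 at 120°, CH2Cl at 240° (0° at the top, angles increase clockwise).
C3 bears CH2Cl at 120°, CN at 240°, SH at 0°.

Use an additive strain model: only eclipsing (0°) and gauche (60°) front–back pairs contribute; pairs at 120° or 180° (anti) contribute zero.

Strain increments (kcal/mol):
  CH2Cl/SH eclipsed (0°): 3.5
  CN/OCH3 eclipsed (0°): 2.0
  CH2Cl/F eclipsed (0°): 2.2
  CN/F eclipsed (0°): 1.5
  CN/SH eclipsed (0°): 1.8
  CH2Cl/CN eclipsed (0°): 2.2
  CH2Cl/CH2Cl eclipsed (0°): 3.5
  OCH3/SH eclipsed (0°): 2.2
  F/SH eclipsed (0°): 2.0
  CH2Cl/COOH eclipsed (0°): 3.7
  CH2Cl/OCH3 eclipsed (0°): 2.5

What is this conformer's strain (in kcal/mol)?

This conformer (eclipsed): F(0°)/SH(0°) eclipsed 2.0; OCH3(120°)/CH2Cl(120°) eclipsed 2.5; CH2Cl(240°)/CN(240°) eclipsed 2.2 → 6.7 kcal/mol.

6.7 kcal/mol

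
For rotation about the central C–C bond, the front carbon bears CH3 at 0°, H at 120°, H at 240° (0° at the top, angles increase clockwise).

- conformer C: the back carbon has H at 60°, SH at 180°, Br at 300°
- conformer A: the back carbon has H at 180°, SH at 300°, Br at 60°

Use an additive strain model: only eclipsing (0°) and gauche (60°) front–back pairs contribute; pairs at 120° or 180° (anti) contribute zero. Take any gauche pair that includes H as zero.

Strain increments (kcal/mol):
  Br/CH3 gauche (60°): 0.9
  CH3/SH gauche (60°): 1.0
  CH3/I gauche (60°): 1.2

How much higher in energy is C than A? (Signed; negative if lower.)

C (staggered): CH3(0°)/Br(300°) gauche 0.9 → 0.9 kcal/mol.
A (staggered): CH3(0°)/SH(300°) gauche 1.0; CH3(0°)/Br(60°) gauche 0.9 → 1.9 kcal/mol.
E(C) − E(A) = 0.9 − 1.9 = -1.0 kcal/mol.

-1.0 kcal/mol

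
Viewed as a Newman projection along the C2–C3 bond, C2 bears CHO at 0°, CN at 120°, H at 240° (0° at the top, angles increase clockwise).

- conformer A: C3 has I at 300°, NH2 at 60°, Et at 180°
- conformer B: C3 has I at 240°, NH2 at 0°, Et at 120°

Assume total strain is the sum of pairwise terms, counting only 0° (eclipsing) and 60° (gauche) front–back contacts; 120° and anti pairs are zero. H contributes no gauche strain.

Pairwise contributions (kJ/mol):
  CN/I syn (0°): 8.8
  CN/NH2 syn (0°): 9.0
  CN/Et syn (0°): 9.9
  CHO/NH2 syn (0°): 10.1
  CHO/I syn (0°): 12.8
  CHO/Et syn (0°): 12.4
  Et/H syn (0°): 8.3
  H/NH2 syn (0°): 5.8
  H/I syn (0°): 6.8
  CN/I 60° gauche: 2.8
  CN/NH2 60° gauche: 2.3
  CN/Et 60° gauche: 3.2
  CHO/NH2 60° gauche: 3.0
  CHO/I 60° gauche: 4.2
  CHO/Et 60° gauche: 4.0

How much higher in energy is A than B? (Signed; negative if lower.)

-14.1 kJ/mol

A (staggered): CHO–I gauche, CHO–NH2 gauche, CN–NH2 gauche, CN–Et gauche; 4.2 + 3.0 + 2.3 + 3.2 = 12.7 kJ/mol.
B (eclipsed): CHO–NH2 eclipsed, CN–Et eclipsed, H–I eclipsed; 10.1 + 9.9 + 6.8 = 26.8 kJ/mol.
E(A) − E(B) = 12.7 − 26.8 = -14.1 kJ/mol.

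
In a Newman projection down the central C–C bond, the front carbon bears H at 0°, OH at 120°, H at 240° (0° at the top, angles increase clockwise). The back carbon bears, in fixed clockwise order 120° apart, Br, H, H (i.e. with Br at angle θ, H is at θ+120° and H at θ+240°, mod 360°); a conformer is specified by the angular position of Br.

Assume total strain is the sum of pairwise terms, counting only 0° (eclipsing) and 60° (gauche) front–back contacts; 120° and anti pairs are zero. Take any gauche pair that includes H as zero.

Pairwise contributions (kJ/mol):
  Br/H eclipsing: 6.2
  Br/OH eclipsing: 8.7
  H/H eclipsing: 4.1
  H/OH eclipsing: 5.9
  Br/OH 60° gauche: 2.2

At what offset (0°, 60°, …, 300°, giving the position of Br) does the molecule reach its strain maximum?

120°

Br at 0° is eclipsed. H at 0° is eclipsed with Br at 0° (6.2); OH at 120° is eclipsed with H at 120° (5.9); H at 240° is eclipsed with H at 240° (4.1). Total 16.2 kJ/mol.
Br at 60° is staggered. OH at 120° is gauche with Br at 60° (2.2). Total 2.2 kJ/mol.
Br at 120° is eclipsed. H at 0° is eclipsed with H at 0° (4.1); OH at 120° is eclipsed with Br at 120° (8.7); H at 240° is eclipsed with H at 240° (4.1). Total 16.9 kJ/mol.
Br at 180° is staggered. OH at 120° is gauche with Br at 180° (2.2). Total 2.2 kJ/mol.
Br at 240° is eclipsed. H at 0° is eclipsed with H at 0° (4.1); OH at 120° is eclipsed with H at 120° (5.9); H at 240° is eclipsed with Br at 240° (6.2). Total 16.2 kJ/mol.
Br at 300° (staggered): no non-H gauche contacts → 0.0 kJ/mol.
The maximum (16.9 kJ/mol) occurs with Br at 120°.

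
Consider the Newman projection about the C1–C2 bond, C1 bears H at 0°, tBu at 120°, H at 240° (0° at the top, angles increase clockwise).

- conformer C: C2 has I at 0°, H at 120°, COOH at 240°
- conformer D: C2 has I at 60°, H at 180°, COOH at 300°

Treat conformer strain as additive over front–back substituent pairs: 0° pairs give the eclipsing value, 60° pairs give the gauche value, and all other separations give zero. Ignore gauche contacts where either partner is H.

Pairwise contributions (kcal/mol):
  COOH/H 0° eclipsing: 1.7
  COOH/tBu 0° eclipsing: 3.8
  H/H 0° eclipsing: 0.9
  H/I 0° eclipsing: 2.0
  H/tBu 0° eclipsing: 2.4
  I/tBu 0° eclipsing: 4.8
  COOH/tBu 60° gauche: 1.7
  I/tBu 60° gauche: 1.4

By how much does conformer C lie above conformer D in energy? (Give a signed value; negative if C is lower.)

+4.7 kcal/mol

C is eclipsed. H at 0° is eclipsed with I at 0° (2.0); tBu at 120° is eclipsed with H at 120° (2.4); H at 240° is eclipsed with COOH at 240° (1.7). Total 6.1 kcal/mol.
D is staggered. tBu at 120° is gauche with I at 60° (1.4). Total 1.4 kcal/mol.
E(C) − E(D) = 6.1 − 1.4 = +4.7 kcal/mol.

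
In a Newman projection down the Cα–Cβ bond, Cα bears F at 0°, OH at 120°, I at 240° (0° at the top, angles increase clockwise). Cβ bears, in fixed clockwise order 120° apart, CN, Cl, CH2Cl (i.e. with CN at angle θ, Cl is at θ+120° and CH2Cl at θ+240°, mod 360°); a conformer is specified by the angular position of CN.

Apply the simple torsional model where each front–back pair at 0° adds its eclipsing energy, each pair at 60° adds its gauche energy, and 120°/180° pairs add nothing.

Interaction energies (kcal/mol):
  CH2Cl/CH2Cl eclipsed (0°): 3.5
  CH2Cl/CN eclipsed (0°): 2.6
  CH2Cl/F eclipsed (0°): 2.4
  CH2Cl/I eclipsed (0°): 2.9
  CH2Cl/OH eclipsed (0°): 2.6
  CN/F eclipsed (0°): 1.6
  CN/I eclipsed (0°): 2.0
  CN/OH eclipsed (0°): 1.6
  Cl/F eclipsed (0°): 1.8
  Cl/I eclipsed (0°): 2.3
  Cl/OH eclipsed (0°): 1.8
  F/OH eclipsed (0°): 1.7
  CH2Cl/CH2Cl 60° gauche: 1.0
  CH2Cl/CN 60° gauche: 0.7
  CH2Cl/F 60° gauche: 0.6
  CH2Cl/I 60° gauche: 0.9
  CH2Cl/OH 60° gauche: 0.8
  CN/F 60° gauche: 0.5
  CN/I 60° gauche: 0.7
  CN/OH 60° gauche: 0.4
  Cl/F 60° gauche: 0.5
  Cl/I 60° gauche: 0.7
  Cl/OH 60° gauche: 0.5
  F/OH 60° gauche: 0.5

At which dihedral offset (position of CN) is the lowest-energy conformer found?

CN at 0° (eclipsed): F–CN eclipsed, OH–Cl eclipsed, I–CH2Cl eclipsed; 1.6 + 1.8 + 2.9 = 6.3 kcal/mol.
CN at 60° (staggered): F–CN gauche, F–CH2Cl gauche, OH–CN gauche, OH–Cl gauche, I–Cl gauche, I–CH2Cl gauche; 0.5 + 0.6 + 0.4 + 0.5 + 0.7 + 0.9 = 3.6 kcal/mol.
CN at 120° (eclipsed): F–CH2Cl eclipsed, OH–CN eclipsed, I–Cl eclipsed; 2.4 + 1.6 + 2.3 = 6.3 kcal/mol.
CN at 180° (staggered): F–Cl gauche, F–CH2Cl gauche, OH–CN gauche, OH–CH2Cl gauche, I–CN gauche, I–Cl gauche; 0.5 + 0.6 + 0.4 + 0.8 + 0.7 + 0.7 = 3.7 kcal/mol.
CN at 240° (eclipsed): F–Cl eclipsed, OH–CH2Cl eclipsed, I–CN eclipsed; 1.8 + 2.6 + 2.0 = 6.4 kcal/mol.
CN at 300° (staggered): F–CN gauche, F–Cl gauche, OH–Cl gauche, OH–CH2Cl gauche, I–CN gauche, I–CH2Cl gauche; 0.5 + 0.5 + 0.5 + 0.8 + 0.7 + 0.9 = 3.9 kcal/mol.
The minimum (3.6 kcal/mol) occurs with CN at 60°.

60°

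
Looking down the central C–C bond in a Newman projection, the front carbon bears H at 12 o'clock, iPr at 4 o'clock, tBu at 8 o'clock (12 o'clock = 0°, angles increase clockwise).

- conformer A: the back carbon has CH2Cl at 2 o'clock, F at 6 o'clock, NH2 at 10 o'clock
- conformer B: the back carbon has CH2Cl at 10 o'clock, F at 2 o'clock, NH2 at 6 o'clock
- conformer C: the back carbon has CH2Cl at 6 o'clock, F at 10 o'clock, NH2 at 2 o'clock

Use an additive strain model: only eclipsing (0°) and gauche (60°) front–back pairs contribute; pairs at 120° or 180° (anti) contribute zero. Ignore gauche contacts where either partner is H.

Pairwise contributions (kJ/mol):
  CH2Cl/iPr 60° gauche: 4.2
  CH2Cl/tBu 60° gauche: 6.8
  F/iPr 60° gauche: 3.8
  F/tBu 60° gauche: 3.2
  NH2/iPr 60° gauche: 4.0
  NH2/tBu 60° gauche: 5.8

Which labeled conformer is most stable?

A (staggered): iPr(120°)/CH2Cl(60°) gauche 4.2; iPr(120°)/F(180°) gauche 3.8; tBu(240°)/F(180°) gauche 3.2; tBu(240°)/NH2(300°) gauche 5.8 → 17.0 kJ/mol.
B (staggered): iPr(120°)/F(60°) gauche 3.8; iPr(120°)/NH2(180°) gauche 4.0; tBu(240°)/CH2Cl(300°) gauche 6.8; tBu(240°)/NH2(180°) gauche 5.8 → 20.4 kJ/mol.
C (staggered): iPr(120°)/CH2Cl(180°) gauche 4.2; iPr(120°)/NH2(60°) gauche 4.0; tBu(240°)/CH2Cl(180°) gauche 6.8; tBu(240°)/F(300°) gauche 3.2 → 18.2 kJ/mol.
A has the lowest total (17.0 kJ/mol).

A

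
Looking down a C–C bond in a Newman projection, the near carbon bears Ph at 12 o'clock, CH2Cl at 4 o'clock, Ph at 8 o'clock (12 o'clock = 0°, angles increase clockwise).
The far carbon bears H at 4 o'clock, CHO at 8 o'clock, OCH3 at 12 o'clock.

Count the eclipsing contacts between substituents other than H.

2

Non-H eclipsing pairs: Ph(0°)/OCH3(0°); Ph(240°)/CHO(240°) — 2 interactions.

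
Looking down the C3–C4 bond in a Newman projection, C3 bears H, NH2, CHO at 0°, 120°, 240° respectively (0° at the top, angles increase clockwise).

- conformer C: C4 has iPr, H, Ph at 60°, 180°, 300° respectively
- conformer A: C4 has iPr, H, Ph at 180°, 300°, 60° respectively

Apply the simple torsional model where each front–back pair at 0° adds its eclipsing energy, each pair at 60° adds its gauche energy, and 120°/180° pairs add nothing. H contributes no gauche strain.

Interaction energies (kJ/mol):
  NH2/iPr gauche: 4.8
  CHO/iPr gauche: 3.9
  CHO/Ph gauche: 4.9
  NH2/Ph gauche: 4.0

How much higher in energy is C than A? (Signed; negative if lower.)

-3.0 kJ/mol

C (staggered): NH2(120°)/iPr(60°) gauche 4.8; CHO(240°)/Ph(300°) gauche 4.9 → 9.7 kJ/mol.
A (staggered): NH2(120°)/iPr(180°) gauche 4.8; NH2(120°)/Ph(60°) gauche 4.0; CHO(240°)/iPr(180°) gauche 3.9 → 12.7 kJ/mol.
E(C) − E(A) = 9.7 − 12.7 = -3.0 kJ/mol.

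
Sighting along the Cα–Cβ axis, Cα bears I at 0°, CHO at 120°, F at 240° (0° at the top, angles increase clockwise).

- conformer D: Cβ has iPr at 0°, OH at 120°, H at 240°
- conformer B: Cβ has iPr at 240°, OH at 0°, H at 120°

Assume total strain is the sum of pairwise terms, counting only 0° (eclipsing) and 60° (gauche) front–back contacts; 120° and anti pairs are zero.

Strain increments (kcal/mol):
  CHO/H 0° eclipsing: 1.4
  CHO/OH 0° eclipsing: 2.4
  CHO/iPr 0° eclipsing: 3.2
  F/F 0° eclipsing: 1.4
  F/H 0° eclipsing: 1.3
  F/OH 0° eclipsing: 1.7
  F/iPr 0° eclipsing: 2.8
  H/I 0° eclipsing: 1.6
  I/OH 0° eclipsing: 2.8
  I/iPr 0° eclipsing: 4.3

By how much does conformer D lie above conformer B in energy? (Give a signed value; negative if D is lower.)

+1.0 kcal/mol

D is eclipsed. I at 0° is eclipsed with iPr at 0° (4.3); CHO at 120° is eclipsed with OH at 120° (2.4); F at 240° is eclipsed with H at 240° (1.3). Total 8.0 kcal/mol.
B is eclipsed. I at 0° is eclipsed with OH at 0° (2.8); CHO at 120° is eclipsed with H at 120° (1.4); F at 240° is eclipsed with iPr at 240° (2.8). Total 7.0 kcal/mol.
E(D) − E(B) = 8.0 − 7.0 = +1.0 kcal/mol.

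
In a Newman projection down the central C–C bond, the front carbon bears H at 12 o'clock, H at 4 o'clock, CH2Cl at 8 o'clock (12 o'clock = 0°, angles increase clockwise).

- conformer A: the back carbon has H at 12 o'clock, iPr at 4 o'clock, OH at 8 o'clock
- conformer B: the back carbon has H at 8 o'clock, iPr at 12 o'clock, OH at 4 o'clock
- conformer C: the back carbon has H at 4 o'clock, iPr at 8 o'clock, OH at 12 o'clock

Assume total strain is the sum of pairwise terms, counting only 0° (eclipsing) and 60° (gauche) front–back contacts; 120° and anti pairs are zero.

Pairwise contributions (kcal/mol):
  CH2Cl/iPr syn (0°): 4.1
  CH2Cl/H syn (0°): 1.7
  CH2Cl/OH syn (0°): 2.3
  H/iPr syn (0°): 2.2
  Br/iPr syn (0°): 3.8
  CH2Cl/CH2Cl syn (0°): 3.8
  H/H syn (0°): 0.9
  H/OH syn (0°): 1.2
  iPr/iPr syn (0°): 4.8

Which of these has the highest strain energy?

A (eclipsed): H–H eclipsed, H–iPr eclipsed, CH2Cl–OH eclipsed; 0.9 + 2.2 + 2.3 = 5.4 kcal/mol.
B (eclipsed): H–iPr eclipsed, H–OH eclipsed, CH2Cl–H eclipsed; 2.2 + 1.2 + 1.7 = 5.1 kcal/mol.
C (eclipsed): H–OH eclipsed, H–H eclipsed, CH2Cl–iPr eclipsed; 1.2 + 0.9 + 4.1 = 6.2 kcal/mol.
C has the highest total (6.2 kcal/mol).

C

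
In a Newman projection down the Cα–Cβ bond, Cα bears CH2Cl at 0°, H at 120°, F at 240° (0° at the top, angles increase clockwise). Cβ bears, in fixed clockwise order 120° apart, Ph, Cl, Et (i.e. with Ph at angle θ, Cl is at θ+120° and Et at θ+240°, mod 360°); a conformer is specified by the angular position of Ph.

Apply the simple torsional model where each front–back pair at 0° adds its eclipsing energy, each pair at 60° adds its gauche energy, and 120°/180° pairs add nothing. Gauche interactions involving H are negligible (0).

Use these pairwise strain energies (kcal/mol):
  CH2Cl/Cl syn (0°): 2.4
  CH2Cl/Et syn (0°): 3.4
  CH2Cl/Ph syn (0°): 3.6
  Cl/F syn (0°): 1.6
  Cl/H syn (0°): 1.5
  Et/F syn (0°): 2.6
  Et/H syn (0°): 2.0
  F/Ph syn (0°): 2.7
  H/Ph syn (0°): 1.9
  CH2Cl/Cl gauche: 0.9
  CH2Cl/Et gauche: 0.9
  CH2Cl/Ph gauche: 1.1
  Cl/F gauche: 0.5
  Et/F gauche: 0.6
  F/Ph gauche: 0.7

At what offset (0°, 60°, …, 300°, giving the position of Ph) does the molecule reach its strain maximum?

0°

Ph at 0° (eclipsed): CH2Cl–Ph eclipsed, H–Cl eclipsed, F–Et eclipsed; 3.6 + 1.5 + 2.6 = 7.7 kcal/mol.
Ph at 60° (staggered): CH2Cl–Ph gauche, CH2Cl–Et gauche, F–Cl gauche, F–Et gauche; 1.1 + 0.9 + 0.5 + 0.6 = 3.1 kcal/mol.
Ph at 120° (eclipsed): CH2Cl–Et eclipsed, H–Ph eclipsed, F–Cl eclipsed; 3.4 + 1.9 + 1.6 = 6.9 kcal/mol.
Ph at 180° (staggered): CH2Cl–Cl gauche, CH2Cl–Et gauche, F–Ph gauche, F–Cl gauche; 0.9 + 0.9 + 0.7 + 0.5 = 3.0 kcal/mol.
Ph at 240° (eclipsed): CH2Cl–Cl eclipsed, H–Et eclipsed, F–Ph eclipsed; 2.4 + 2.0 + 2.7 = 7.1 kcal/mol.
Ph at 300° (staggered): CH2Cl–Ph gauche, CH2Cl–Cl gauche, F–Ph gauche, F–Et gauche; 1.1 + 0.9 + 0.7 + 0.6 = 3.3 kcal/mol.
The maximum (7.7 kcal/mol) occurs with Ph at 0°.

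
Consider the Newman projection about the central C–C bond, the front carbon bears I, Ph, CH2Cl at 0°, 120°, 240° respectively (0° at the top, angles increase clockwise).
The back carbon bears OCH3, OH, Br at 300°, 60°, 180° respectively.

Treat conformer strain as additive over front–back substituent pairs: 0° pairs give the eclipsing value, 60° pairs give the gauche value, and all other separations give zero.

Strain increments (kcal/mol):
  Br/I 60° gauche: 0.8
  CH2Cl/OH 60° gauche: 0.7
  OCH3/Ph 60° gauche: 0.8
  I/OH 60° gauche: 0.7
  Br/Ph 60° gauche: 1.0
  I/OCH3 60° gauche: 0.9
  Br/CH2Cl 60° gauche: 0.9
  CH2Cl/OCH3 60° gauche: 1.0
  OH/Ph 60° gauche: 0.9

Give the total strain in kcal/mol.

This conformer (staggered): I(0°)/OCH3(300°) gauche 0.9; I(0°)/OH(60°) gauche 0.7; Ph(120°)/OH(60°) gauche 0.9; Ph(120°)/Br(180°) gauche 1.0; CH2Cl(240°)/OCH3(300°) gauche 1.0; CH2Cl(240°)/Br(180°) gauche 0.9 → 5.4 kcal/mol.

5.4 kcal/mol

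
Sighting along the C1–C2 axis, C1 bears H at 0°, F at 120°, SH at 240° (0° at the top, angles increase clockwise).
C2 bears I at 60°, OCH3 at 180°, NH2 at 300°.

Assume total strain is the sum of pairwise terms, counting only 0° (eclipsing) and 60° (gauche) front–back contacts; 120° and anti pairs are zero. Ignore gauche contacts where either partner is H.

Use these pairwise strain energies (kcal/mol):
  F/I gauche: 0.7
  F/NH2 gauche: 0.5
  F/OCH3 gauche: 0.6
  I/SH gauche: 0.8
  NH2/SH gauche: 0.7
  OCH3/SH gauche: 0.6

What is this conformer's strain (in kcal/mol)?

2.6 kcal/mol

This conformer (staggered): F(120°)/I(60°) gauche 0.7; F(120°)/OCH3(180°) gauche 0.6; SH(240°)/OCH3(180°) gauche 0.6; SH(240°)/NH2(300°) gauche 0.7 → 2.6 kcal/mol.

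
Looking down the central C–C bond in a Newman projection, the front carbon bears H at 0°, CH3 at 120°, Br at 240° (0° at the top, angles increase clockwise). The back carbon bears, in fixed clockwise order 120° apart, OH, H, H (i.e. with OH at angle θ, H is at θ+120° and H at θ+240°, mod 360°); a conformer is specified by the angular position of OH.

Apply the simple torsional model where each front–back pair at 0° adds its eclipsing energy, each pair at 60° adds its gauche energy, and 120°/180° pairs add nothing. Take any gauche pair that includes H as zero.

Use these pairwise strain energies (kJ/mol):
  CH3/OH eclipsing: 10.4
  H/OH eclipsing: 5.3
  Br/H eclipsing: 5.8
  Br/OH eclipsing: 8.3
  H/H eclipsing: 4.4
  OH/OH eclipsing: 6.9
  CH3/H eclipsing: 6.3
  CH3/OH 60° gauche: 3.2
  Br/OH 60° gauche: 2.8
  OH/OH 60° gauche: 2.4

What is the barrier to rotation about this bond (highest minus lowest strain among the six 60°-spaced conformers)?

17.8 kJ/mol

OH at 0° (eclipsed): H–OH eclipsed, CH3–H eclipsed, Br–H eclipsed; 5.3 + 6.3 + 5.8 = 17.4 kJ/mol.
OH at 60° (staggered): CH3–OH gauche; 3.2 = 3.2 kJ/mol.
OH at 120° (eclipsed): H–H eclipsed, CH3–OH eclipsed, Br–H eclipsed; 4.4 + 10.4 + 5.8 = 20.6 kJ/mol.
OH at 180° (staggered): CH3–OH gauche, Br–OH gauche; 3.2 + 2.8 = 6.0 kJ/mol.
OH at 240° (eclipsed): H–H eclipsed, CH3–H eclipsed, Br–OH eclipsed; 4.4 + 6.3 + 8.3 = 19.0 kJ/mol.
OH at 300° (staggered): Br–OH gauche; 2.8 = 2.8 kJ/mol.
Max at 120° (20.6 kJ/mol), min at 300° (2.8 kJ/mol); barrier = 17.8 kJ/mol.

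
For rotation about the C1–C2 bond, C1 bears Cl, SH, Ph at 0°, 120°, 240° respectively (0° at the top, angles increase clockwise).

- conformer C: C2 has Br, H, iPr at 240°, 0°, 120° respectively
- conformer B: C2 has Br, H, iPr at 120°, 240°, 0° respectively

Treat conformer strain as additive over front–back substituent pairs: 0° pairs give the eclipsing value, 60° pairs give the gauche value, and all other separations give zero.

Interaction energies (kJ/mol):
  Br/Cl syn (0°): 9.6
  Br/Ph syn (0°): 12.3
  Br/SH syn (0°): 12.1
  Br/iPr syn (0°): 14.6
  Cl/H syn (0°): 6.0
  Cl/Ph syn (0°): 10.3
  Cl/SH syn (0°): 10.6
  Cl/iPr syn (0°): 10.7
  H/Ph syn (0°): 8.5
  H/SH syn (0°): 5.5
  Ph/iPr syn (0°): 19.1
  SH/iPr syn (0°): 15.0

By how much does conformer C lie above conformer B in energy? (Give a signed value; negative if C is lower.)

+2.0 kJ/mol

C (eclipsed): Cl(0°)/H(0°) eclipsed 6.0; SH(120°)/iPr(120°) eclipsed 15.0; Ph(240°)/Br(240°) eclipsed 12.3 → 33.3 kJ/mol.
B (eclipsed): Cl(0°)/iPr(0°) eclipsed 10.7; SH(120°)/Br(120°) eclipsed 12.1; Ph(240°)/H(240°) eclipsed 8.5 → 31.3 kJ/mol.
E(C) − E(B) = 33.3 − 31.3 = +2.0 kJ/mol.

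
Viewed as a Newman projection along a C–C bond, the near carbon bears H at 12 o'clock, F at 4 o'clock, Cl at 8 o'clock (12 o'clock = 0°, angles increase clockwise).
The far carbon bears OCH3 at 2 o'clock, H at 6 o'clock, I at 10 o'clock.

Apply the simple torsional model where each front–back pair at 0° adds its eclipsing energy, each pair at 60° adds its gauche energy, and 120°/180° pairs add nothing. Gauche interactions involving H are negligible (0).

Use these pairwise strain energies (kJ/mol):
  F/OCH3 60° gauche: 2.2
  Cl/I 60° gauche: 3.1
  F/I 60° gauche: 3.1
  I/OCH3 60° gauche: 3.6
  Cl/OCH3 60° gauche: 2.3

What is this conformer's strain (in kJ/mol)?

This conformer (staggered): F(120°)/OCH3(60°) gauche 2.2; Cl(240°)/I(300°) gauche 3.1 → 5.3 kJ/mol.

5.3 kJ/mol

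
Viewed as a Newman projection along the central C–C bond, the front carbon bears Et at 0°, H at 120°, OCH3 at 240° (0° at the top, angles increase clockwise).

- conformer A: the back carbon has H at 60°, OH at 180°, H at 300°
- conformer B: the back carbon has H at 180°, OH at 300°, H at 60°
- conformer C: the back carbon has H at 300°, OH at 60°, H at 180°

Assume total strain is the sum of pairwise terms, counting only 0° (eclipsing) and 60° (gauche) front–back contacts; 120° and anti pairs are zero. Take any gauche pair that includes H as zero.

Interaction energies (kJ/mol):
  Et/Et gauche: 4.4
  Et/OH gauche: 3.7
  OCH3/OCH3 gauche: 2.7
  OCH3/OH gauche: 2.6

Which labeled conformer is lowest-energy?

A is staggered. OCH3 at 240° is gauche with OH at 180° (2.6). Total 2.6 kJ/mol.
B is staggered. Et at 0° is gauche with OH at 300° (3.7); OCH3 at 240° is gauche with OH at 300° (2.6). Total 6.3 kJ/mol.
C is staggered. Et at 0° is gauche with OH at 60° (3.7). Total 3.7 kJ/mol.
A has the lowest total (2.6 kJ/mol).

A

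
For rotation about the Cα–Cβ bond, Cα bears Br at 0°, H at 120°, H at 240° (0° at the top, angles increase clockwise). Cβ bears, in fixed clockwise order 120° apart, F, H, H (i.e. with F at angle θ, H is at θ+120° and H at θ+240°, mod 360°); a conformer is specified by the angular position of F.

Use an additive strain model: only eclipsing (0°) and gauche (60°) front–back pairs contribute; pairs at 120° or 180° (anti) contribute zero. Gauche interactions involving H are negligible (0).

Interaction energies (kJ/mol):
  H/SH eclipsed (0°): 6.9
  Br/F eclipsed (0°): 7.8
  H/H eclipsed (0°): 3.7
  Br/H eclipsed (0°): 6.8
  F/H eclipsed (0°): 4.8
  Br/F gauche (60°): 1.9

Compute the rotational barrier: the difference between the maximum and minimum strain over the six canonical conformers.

F at 0° (eclipsed): Br–F eclipsed, H–H eclipsed, H–H eclipsed; 7.8 + 3.7 + 3.7 = 15.2 kJ/mol.
F at 60° (staggered): Br–F gauche; 1.9 = 1.9 kJ/mol.
F at 120° (eclipsed): Br–H eclipsed, H–F eclipsed, H–H eclipsed; 6.8 + 4.8 + 3.7 = 15.3 kJ/mol.
F at 180° (staggered): no non-H gauche contacts → 0.0 kJ/mol.
F at 240° (eclipsed): Br–H eclipsed, H–H eclipsed, H–F eclipsed; 6.8 + 3.7 + 4.8 = 15.3 kJ/mol.
F at 300° (staggered): Br–F gauche; 1.9 = 1.9 kJ/mol.
Max at 120° (15.3 kJ/mol), min at 180° (0.0 kJ/mol); barrier = 15.3 kJ/mol.

15.3 kJ/mol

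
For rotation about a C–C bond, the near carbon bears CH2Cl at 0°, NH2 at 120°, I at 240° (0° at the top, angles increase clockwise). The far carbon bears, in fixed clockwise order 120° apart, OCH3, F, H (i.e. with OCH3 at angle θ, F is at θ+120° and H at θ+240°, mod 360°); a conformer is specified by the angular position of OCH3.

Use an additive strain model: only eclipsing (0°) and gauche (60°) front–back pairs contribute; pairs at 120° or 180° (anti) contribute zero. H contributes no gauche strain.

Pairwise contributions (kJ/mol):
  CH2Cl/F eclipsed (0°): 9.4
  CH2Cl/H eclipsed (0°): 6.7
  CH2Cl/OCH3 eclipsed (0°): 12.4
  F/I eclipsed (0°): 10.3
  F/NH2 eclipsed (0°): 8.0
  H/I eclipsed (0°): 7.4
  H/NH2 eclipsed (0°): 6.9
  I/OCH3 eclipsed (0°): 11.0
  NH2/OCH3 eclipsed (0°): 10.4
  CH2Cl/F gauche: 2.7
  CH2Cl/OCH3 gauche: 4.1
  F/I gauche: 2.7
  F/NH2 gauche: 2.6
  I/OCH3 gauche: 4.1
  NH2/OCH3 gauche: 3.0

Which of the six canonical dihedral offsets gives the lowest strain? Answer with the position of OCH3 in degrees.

60°

OCH3 at 0° (eclipsed): CH2Cl(0°)/OCH3(0°) eclipsed 12.4; NH2(120°)/F(120°) eclipsed 8.0; I(240°)/H(240°) eclipsed 7.4 → 27.8 kJ/mol.
OCH3 at 60° (staggered): CH2Cl(0°)/OCH3(60°) gauche 4.1; NH2(120°)/OCH3(60°) gauche 3.0; NH2(120°)/F(180°) gauche 2.6; I(240°)/F(180°) gauche 2.7 → 12.4 kJ/mol.
OCH3 at 120° (eclipsed): CH2Cl(0°)/H(0°) eclipsed 6.7; NH2(120°)/OCH3(120°) eclipsed 10.4; I(240°)/F(240°) eclipsed 10.3 → 27.4 kJ/mol.
OCH3 at 180° (staggered): CH2Cl(0°)/F(300°) gauche 2.7; NH2(120°)/OCH3(180°) gauche 3.0; I(240°)/OCH3(180°) gauche 4.1; I(240°)/F(300°) gauche 2.7 → 12.5 kJ/mol.
OCH3 at 240° (eclipsed): CH2Cl(0°)/F(0°) eclipsed 9.4; NH2(120°)/H(120°) eclipsed 6.9; I(240°)/OCH3(240°) eclipsed 11.0 → 27.3 kJ/mol.
OCH3 at 300° (staggered): CH2Cl(0°)/OCH3(300°) gauche 4.1; CH2Cl(0°)/F(60°) gauche 2.7; NH2(120°)/F(60°) gauche 2.6; I(240°)/OCH3(300°) gauche 4.1 → 13.5 kJ/mol.
The minimum (12.4 kJ/mol) occurs with OCH3 at 60°.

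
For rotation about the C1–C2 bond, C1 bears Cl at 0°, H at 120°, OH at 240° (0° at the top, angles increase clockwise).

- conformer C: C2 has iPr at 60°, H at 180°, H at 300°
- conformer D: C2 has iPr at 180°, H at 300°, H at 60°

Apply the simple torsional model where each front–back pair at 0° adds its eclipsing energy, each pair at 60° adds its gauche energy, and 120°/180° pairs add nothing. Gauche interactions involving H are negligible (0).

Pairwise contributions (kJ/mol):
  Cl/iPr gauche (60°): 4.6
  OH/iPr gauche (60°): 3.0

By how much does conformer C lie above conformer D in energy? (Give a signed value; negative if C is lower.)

+1.6 kJ/mol

C (staggered): Cl(0°)/iPr(60°) gauche 4.6 → 4.6 kJ/mol.
D (staggered): OH(240°)/iPr(180°) gauche 3.0 → 3.0 kJ/mol.
E(C) − E(D) = 4.6 − 3.0 = +1.6 kJ/mol.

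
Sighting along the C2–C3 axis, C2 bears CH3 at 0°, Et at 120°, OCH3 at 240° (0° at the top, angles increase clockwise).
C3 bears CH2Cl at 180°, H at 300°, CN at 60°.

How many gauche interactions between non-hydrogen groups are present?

Non-H gauche pairs: CH3(0°)/CN(60°); Et(120°)/CH2Cl(180°); Et(120°)/CN(60°); OCH3(240°)/CH2Cl(180°) — 4 interactions.

4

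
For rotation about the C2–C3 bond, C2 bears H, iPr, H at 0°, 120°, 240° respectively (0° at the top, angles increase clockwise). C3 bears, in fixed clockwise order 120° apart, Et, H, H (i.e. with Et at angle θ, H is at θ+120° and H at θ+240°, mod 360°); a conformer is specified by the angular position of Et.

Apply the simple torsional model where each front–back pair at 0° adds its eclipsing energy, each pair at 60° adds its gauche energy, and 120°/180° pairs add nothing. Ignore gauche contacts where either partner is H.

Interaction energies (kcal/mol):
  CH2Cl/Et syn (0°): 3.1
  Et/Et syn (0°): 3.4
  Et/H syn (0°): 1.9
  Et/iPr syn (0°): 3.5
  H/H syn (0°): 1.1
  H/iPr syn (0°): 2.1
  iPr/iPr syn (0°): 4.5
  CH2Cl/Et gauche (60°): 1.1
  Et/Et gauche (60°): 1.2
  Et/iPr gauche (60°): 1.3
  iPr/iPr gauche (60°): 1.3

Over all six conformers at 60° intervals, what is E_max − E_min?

5.7 kcal/mol

Et at 0° (eclipsed): H(0°)/Et(0°) eclipsed 1.9; iPr(120°)/H(120°) eclipsed 2.1; H(240°)/H(240°) eclipsed 1.1 → 5.1 kcal/mol.
Et at 60° (staggered): iPr(120°)/Et(60°) gauche 1.3 → 1.3 kcal/mol.
Et at 120° (eclipsed): H(0°)/H(0°) eclipsed 1.1; iPr(120°)/Et(120°) eclipsed 3.5; H(240°)/H(240°) eclipsed 1.1 → 5.7 kcal/mol.
Et at 180° (staggered): iPr(120°)/Et(180°) gauche 1.3 → 1.3 kcal/mol.
Et at 240° (eclipsed): H(0°)/H(0°) eclipsed 1.1; iPr(120°)/H(120°) eclipsed 2.1; H(240°)/Et(240°) eclipsed 1.9 → 5.1 kcal/mol.
Et at 300° (staggered): no non-H gauche contacts → 0.0 kcal/mol.
Max at 120° (5.7 kcal/mol), min at 300° (0.0 kcal/mol); barrier = 5.7 kcal/mol.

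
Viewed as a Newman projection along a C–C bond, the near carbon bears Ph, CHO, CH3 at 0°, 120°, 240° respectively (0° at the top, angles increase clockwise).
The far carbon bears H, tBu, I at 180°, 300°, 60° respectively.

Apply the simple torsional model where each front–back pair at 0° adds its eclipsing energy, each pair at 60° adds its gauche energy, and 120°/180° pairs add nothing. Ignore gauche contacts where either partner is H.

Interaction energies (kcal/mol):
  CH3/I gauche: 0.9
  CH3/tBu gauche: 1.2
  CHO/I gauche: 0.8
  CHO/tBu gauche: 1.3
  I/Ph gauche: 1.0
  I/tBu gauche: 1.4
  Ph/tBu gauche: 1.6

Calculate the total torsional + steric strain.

4.6 kcal/mol

This conformer is staggered. Ph at 0° is gauche with tBu at 300° (1.6); Ph at 0° is gauche with I at 60° (1.0); CHO at 120° is gauche with I at 60° (0.8); CH3 at 240° is gauche with tBu at 300° (1.2). Total 4.6 kcal/mol.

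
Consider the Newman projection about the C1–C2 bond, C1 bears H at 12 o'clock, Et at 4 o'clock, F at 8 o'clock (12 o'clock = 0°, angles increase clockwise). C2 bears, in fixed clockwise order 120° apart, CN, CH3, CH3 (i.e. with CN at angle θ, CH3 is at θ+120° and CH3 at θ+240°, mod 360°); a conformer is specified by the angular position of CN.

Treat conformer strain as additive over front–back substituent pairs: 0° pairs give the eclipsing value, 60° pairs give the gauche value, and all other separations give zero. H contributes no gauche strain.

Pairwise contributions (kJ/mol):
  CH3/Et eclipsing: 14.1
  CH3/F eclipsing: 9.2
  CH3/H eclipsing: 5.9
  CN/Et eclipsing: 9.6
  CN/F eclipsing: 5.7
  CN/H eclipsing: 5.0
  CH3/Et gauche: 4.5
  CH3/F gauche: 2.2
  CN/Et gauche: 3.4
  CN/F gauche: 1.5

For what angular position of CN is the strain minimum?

CN at 0° is eclipsed. H at 0° is eclipsed with CN at 0° (5.0); Et at 120° is eclipsed with CH3 at 120° (14.1); F at 240° is eclipsed with CH3 at 240° (9.2). Total 28.3 kJ/mol.
CN at 60° is staggered. Et at 120° is gauche with CN at 60° (3.4); Et at 120° is gauche with CH3 at 180° (4.5); F at 240° is gauche with CH3 at 180° (2.2); F at 240° is gauche with CH3 at 300° (2.2). Total 12.3 kJ/mol.
CN at 120° is eclipsed. H at 0° is eclipsed with CH3 at 0° (5.9); Et at 120° is eclipsed with CN at 120° (9.6); F at 240° is eclipsed with CH3 at 240° (9.2). Total 24.7 kJ/mol.
CN at 180° is staggered. Et at 120° is gauche with CN at 180° (3.4); Et at 120° is gauche with CH3 at 60° (4.5); F at 240° is gauche with CN at 180° (1.5); F at 240° is gauche with CH3 at 300° (2.2). Total 11.6 kJ/mol.
CN at 240° is eclipsed. H at 0° is eclipsed with CH3 at 0° (5.9); Et at 120° is eclipsed with CH3 at 120° (14.1); F at 240° is eclipsed with CN at 240° (5.7). Total 25.7 kJ/mol.
CN at 300° is staggered. Et at 120° is gauche with CH3 at 60° (4.5); Et at 120° is gauche with CH3 at 180° (4.5); F at 240° is gauche with CN at 300° (1.5); F at 240° is gauche with CH3 at 180° (2.2). Total 12.7 kJ/mol.
The minimum (11.6 kJ/mol) occurs with CN at 180°.

180°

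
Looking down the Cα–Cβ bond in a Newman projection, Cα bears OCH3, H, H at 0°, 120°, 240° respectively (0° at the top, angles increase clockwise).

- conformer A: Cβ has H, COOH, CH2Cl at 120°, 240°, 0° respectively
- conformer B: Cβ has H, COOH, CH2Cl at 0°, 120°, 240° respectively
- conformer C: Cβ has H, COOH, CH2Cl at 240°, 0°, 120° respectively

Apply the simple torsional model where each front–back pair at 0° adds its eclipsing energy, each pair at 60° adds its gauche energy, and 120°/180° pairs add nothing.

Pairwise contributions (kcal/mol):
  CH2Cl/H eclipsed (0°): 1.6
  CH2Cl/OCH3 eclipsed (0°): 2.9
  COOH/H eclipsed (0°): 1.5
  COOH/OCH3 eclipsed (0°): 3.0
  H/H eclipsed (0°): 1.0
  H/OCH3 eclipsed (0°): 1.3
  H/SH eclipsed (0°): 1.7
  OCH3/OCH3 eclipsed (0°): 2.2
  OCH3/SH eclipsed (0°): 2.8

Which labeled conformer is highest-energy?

C

A (eclipsed): OCH3(0°)/CH2Cl(0°) eclipsed 2.9; H(120°)/H(120°) eclipsed 1.0; H(240°)/COOH(240°) eclipsed 1.5 → 5.4 kcal/mol.
B (eclipsed): OCH3(0°)/H(0°) eclipsed 1.3; H(120°)/COOH(120°) eclipsed 1.5; H(240°)/CH2Cl(240°) eclipsed 1.6 → 4.4 kcal/mol.
C (eclipsed): OCH3(0°)/COOH(0°) eclipsed 3.0; H(120°)/CH2Cl(120°) eclipsed 1.6; H(240°)/H(240°) eclipsed 1.0 → 5.6 kcal/mol.
C has the highest total (5.6 kcal/mol).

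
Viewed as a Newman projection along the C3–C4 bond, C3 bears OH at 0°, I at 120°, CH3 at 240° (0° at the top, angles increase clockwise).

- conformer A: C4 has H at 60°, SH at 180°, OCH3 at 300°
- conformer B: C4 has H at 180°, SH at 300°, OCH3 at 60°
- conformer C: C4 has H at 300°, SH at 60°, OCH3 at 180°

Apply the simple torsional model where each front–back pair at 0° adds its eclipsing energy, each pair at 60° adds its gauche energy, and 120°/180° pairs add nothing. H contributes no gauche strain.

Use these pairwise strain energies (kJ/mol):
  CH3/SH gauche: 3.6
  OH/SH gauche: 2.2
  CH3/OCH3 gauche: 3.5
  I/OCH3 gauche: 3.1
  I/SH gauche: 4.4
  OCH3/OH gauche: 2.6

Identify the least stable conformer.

A (staggered): OH–OCH3 gauche, I–SH gauche, CH3–SH gauche, CH3–OCH3 gauche; 2.6 + 4.4 + 3.6 + 3.5 = 14.1 kJ/mol.
B (staggered): OH–SH gauche, OH–OCH3 gauche, I–OCH3 gauche, CH3–SH gauche; 2.2 + 2.6 + 3.1 + 3.6 = 11.5 kJ/mol.
C (staggered): OH–SH gauche, I–SH gauche, I–OCH3 gauche, CH3–OCH3 gauche; 2.2 + 4.4 + 3.1 + 3.5 = 13.2 kJ/mol.
A has the highest total (14.1 kJ/mol).

A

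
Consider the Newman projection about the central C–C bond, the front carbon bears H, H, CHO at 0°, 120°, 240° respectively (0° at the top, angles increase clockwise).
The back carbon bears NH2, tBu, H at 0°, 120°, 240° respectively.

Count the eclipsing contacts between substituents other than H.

Every eclipsing pair involves H, so the count is 0.

0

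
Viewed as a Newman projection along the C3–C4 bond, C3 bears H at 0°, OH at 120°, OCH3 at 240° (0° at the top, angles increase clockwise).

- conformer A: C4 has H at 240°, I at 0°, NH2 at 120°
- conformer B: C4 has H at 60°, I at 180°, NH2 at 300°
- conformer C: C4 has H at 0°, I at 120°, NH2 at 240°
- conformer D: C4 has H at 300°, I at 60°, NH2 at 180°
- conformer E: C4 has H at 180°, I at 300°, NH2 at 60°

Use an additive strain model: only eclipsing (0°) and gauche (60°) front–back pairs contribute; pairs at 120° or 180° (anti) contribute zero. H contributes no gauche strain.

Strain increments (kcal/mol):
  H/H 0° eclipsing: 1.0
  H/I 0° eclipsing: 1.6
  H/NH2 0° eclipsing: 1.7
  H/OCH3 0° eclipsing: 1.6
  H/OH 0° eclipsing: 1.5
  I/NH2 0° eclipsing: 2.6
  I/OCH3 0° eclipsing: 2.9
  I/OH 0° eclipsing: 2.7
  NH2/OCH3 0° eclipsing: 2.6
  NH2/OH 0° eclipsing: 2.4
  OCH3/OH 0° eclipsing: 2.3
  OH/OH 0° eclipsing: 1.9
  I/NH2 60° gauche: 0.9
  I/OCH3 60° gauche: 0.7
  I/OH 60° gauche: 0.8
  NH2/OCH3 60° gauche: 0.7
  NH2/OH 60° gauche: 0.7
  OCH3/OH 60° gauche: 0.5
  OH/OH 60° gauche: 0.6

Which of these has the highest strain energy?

A (eclipsed): H–I eclipsed, OH–NH2 eclipsed, OCH3–H eclipsed; 1.6 + 2.4 + 1.6 = 5.6 kcal/mol.
B (staggered): OH–I gauche, OCH3–I gauche, OCH3–NH2 gauche; 0.8 + 0.7 + 0.7 = 2.2 kcal/mol.
C (eclipsed): H–H eclipsed, OH–I eclipsed, OCH3–NH2 eclipsed; 1.0 + 2.7 + 2.6 = 6.3 kcal/mol.
D (staggered): OH–I gauche, OH–NH2 gauche, OCH3–NH2 gauche; 0.8 + 0.7 + 0.7 = 2.2 kcal/mol.
E (staggered): OH–NH2 gauche, OCH3–I gauche; 0.7 + 0.7 = 1.4 kcal/mol.
C has the highest total (6.3 kcal/mol).

C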